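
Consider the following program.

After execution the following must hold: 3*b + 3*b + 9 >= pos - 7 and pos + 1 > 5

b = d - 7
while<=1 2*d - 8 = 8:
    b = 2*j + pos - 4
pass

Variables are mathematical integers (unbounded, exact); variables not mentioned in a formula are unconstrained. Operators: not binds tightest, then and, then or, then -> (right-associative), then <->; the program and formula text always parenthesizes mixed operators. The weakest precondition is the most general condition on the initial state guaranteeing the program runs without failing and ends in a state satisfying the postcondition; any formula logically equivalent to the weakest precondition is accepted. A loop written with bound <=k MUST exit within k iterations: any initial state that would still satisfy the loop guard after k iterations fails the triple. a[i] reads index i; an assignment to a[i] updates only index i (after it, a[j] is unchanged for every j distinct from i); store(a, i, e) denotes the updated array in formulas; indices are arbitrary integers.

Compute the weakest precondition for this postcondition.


Working backward. After the program, the postcondition 3*b + 3*b + 9 >= pos - 7 and pos + 1 > 5 must hold; in canonical form it is 6*b >= pos - 16 and pos > 4.
Before skip: 6*b >= pos - 16 and pos > 4
Before the loop (bound <=1), unroll the exhaustion recursion (WP_0 = exit-now case; WP_j = one more guarded iteration, up to j = 1):
  WP_0: (not (2*d = 16)) and 6*b >= pos - 16 and pos > 4
  WP_1: (2*d = 16 -> ((not (2*d = 16)) and 12*j + 5*pos >= 8 and pos > 4)) and ((not (2*d = 16)) -> (6*b >= pos - 16 and pos > 4))
So before the loop: (2*d = 16 -> ((not (2*d = 16)) and 12*j + 5*pos >= 8 and pos > 4)) and ((not (2*d = 16)) -> (6*b >= pos - 16 and pos > 4))
Before b := d - 7: (2*d = 16 -> ((not (2*d = 16)) and 12*j + 5*pos >= 8 and pos > 4)) and ((not (2*d = 16)) -> (6*d >= pos + 26 and pos > 4))
Answer: WP = (2*d = 16 -> ((not (2*d = 16)) and 12*j + 5*pos >= 8 and pos > 4)) and ((not (2*d = 16)) -> (6*d >= pos + 26 and pos > 4))


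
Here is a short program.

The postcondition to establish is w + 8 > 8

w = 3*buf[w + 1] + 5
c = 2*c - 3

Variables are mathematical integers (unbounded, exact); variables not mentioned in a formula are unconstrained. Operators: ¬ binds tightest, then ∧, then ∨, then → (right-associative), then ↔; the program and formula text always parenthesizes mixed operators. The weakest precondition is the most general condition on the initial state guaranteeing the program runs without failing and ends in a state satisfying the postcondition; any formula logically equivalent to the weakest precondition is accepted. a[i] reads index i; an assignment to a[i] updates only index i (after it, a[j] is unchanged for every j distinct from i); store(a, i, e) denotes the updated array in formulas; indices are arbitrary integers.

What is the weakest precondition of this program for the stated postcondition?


Working backward. After the program, the postcondition w + 8 > 8 must hold; in canonical form it is w > 0.
Before c := 2*c - 3: w > 0
Before w := 3*buf[w + 1] + 5: 3*buf[w + 1] > -5
Answer: WP = 3*buf[w + 1] > -5


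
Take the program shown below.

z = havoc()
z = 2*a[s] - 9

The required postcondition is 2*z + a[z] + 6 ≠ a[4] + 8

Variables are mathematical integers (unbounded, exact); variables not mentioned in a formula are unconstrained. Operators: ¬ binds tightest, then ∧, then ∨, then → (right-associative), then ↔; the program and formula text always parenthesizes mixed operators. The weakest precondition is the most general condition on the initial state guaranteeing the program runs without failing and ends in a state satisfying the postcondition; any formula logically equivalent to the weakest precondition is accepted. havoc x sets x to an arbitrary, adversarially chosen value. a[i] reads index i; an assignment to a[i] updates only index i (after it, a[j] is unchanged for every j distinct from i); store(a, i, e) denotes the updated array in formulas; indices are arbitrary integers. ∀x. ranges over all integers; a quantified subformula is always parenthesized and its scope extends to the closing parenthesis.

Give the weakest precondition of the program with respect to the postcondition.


Working backward. After the program, the postcondition 2*z + a[z] + 6 ≠ a[4] + 8 must hold; in canonical form it is a[z] + 2*z ≠ a[4] + 2.
Before z := 2*a[s] - 9: a[2*a[s] - 9] + 4*a[s] ≠ a[4] + 20
Before havoc z: a[2*a[s] - 9] + 4*a[s] ≠ a[4] + 20
Answer: WP = a[2*a[s] - 9] + 4*a[s] ≠ a[4] + 20


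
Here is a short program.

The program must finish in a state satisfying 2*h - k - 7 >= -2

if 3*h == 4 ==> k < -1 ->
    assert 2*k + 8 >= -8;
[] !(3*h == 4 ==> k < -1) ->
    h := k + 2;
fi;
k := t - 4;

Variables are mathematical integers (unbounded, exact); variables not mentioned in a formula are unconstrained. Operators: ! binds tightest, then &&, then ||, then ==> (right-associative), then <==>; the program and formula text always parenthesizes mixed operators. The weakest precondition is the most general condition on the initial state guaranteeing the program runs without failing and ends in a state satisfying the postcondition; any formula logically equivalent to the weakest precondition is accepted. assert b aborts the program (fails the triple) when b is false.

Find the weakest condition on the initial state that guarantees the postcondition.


Working backward. After the program, the postcondition 2*h - k - 7 >= -2 must hold; in canonical form it is 2*h >= k + 5.
Before k := t - 4: 2*h >= t + 1
Then branch requires 2*k >= -16 && 2*h >= t + 1; else branch requires 2*k >= t - 3.
Before the if: ((3*h == 4 ==> k < -1) ==> (2*k >= -16 && 2*h >= t + 1)) && ((!(3*h == 4 ==> k < -1)) ==> 2*k >= t - 3)
Answer: WP = ((3*h == 4 ==> k < -1) ==> (2*k >= -16 && 2*h >= t + 1)) && ((!(3*h == 4 ==> k < -1)) ==> 2*k >= t - 3)


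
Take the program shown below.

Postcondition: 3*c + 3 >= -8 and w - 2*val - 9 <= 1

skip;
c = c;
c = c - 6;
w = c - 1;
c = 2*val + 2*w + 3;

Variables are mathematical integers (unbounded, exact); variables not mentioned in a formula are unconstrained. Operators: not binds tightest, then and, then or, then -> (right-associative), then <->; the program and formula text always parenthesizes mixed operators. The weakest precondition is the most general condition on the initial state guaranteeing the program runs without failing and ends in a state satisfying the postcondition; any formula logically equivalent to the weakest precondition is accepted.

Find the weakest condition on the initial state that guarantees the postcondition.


Working backward. After the program, the postcondition 3*c + 3 >= -8 and w - 2*val - 9 <= 1 must hold; in canonical form it is 3*c >= -11 and w <= 2*val + 10.
Before c := 2*val + 2*w + 3: 6*val + 6*w >= -20 and w <= 2*val + 10
Before w := c - 1: 6*c + 6*val >= -14 and c <= 2*val + 11
Before c := c - 6: 6*c + 6*val >= 22 and c <= 2*val + 17
Before c := c: 6*c + 6*val >= 22 and c <= 2*val + 17
Before skip: 6*c + 6*val >= 22 and c <= 2*val + 17
Answer: WP = 6*c + 6*val >= 22 and c <= 2*val + 17


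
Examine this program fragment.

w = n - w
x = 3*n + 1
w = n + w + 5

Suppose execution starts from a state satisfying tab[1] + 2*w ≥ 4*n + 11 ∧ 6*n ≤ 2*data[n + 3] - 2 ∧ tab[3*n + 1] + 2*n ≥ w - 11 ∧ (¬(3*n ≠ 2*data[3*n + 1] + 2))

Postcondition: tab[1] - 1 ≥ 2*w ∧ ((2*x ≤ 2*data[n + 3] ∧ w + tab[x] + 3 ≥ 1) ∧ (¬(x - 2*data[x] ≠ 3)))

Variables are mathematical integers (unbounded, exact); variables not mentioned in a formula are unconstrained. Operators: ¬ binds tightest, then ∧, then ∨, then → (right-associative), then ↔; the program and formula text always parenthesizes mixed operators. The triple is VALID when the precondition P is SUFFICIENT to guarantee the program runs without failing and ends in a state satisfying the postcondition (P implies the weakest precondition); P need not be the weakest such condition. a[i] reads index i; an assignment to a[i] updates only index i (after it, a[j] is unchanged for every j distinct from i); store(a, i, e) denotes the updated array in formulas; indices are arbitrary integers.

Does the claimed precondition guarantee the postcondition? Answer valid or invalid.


Working backward. After the program, the postcondition tab[1] - 1 ≥ 2*w ∧ ((2*x ≤ 2*data[n + 3] ∧ w + tab[x] + 3 ≥ 1) ∧ (¬(x - 2*data[x] ≠ 3))) must hold; in canonical form it is tab[1] ≥ 2*w + 1 ∧ 2*x ≤ 2*data[n + 3] ∧ tab[x] + w ≥ -2 ∧ (¬(x ≠ 2*data[x] + 3)).
Before w := n + w + 5: tab[1] ≥ 2*n + 2*w + 11 ∧ 2*x ≤ 2*data[n + 3] ∧ tab[x] + n + w ≥ -7 ∧ (¬(x ≠ 2*data[x] + 3))
Before x := 3*n + 1: tab[1] ≥ 2*n + 2*w + 11 ∧ 6*n ≤ 2*data[n + 3] - 2 ∧ tab[3*n + 1] + n + w ≥ -7 ∧ (¬(3*n ≠ 2*data[3*n + 1] + 2))
Before w := n - w: tab[1] + 2*w ≥ 4*n + 11 ∧ 6*n ≤ 2*data[n + 3] - 2 ∧ tab[3*n + 1] + 2*n ≥ w - 7 ∧ (¬(3*n ≠ 2*data[3*n + 1] + 2))
The weakest precondition is tab[1] + 2*w ≥ 4*n + 11 ∧ 6*n ≤ 2*data[n + 3] - 2 ∧ tab[3*n + 1] + 2*n ≥ w - 7 ∧ (¬(3*n ≠ 2*data[3*n + 1] + 2)).
Check whether tab[1] + 2*w ≥ 4*n + 11 ∧ 6*n ≤ 2*data[n + 3] - 2 ∧ tab[3*n + 1] + 2*n ≥ w - 11 ∧ (¬(3*n ≠ 2*data[3*n + 1] + 2)) implies it.
Countermodel: at the initial state data = {[1] = 91291, [30433] = 91291, [91291] = 45644, elsewhere 91291}, n = 30430, tab = {[1] = 121731, [30433] = 121731, [91291] = -60868, elsewhere 121731}, w = 0, the precondition holds but the weakest precondition fails.
Answer: invalid


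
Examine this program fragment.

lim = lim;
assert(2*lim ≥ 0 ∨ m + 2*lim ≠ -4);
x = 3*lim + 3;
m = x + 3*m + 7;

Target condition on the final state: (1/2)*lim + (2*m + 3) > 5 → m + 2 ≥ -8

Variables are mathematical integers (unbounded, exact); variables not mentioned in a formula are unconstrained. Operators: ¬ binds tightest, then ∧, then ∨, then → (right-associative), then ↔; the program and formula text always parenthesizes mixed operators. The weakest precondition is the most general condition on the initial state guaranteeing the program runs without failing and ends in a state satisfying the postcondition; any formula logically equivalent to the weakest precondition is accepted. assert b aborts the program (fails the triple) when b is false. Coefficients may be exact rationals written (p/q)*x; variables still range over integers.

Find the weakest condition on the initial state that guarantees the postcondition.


Working backward. After the program, the postcondition (1/2)*lim + (2*m + 3) > 5 → m + 2 ≥ -8 must hold; in canonical form it is (1/2)*lim + 2*m > 2 → m ≥ -10.
Before m := x + 3*m + 7: (1/2)*lim + 6*m + 2*x > -12 → 3*m + x ≥ -17
Before x := 3*lim + 3: (13/2)*lim + 6*m > -18 → 3*lim + 3*m ≥ -20
Before assert 2*lim ≥ 0 ∨ m + 2*lim ≠ -4: (2*lim ≥ 0 ∨ 2*lim + m ≠ -4) ∧ ((13/2)*lim + 6*m > -18 → 3*lim + 3*m ≥ -20)
Before lim := lim: (2*lim ≥ 0 ∨ 2*lim + m ≠ -4) ∧ ((13/2)*lim + 6*m > -18 → 3*lim + 3*m ≥ -20)
Answer: WP = (2*lim ≥ 0 ∨ 2*lim + m ≠ -4) ∧ ((13/2)*lim + 6*m > -18 → 3*lim + 3*m ≥ -20)


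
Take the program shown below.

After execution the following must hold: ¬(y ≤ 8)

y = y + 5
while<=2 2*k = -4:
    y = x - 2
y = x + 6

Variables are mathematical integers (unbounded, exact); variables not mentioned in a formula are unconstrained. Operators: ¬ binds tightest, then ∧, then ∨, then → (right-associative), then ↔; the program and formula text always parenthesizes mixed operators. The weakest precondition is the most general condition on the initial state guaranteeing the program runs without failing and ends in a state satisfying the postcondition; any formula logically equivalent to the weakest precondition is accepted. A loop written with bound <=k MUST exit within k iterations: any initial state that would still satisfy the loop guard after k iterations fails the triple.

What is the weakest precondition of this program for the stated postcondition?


Working backward. After the program, ¬(y ≤ 8) must hold.
Before y := x + 6: ¬(x ≤ 2)
Before the loop (bound <=2), unroll the exhaustion recursion (WP_0 = exit-now case; WP_j = one more guarded iteration, up to j = 2):
  WP_0: (¬(2*k = -4)) ∧ (¬(x ≤ 2))
  WP_1: (2*k = -4 → ((¬(2*k = -4)) ∧ (¬(x ≤ 2)))) ∧ ((¬(2*k = -4)) → (¬(x ≤ 2)))
  WP_2: (2*k = -4 → ((2*k = -4 → ((¬(2*k = -4)) ∧ (¬(x ≤ 2)))) ∧ ((¬(2*k = -4)) → (¬(x ≤ 2))))) ∧ ((¬(2*k = -4)) → (¬(x ≤ 2)))
So before the loop: (2*k = -4 → ((2*k = -4 → ((¬(2*k = -4)) ∧ (¬(x ≤ 2)))) ∧ ((¬(2*k = -4)) → (¬(x ≤ 2))))) ∧ ((¬(2*k = -4)) → (¬(x ≤ 2)))
Before y := y + 5: (2*k = -4 → ((2*k = -4 → ((¬(2*k = -4)) ∧ (¬(x ≤ 2)))) ∧ ((¬(2*k = -4)) → (¬(x ≤ 2))))) ∧ ((¬(2*k = -4)) → (¬(x ≤ 2)))
Answer: WP = (2*k = -4 → ((2*k = -4 → ((¬(2*k = -4)) ∧ (¬(x ≤ 2)))) ∧ ((¬(2*k = -4)) → (¬(x ≤ 2))))) ∧ ((¬(2*k = -4)) → (¬(x ≤ 2)))


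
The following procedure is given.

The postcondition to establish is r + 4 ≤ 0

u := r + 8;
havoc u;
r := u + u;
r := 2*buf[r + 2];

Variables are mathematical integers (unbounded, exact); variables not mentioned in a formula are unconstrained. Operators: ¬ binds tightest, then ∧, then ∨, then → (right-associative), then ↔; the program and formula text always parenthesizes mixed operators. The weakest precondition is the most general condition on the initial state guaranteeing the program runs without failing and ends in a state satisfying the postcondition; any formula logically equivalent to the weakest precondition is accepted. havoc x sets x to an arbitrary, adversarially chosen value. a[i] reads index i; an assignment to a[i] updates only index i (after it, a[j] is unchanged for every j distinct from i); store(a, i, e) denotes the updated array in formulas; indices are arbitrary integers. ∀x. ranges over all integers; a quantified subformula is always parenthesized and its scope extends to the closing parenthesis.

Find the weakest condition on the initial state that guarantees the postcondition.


Working backward. After the program, the postcondition r + 4 ≤ 0 must hold; in canonical form it is r ≤ -4.
Before r := 2*buf[r + 2]: 2*buf[r + 2] ≤ -4
Before r := u + u: 2*buf[2*u + 2] ≤ -4
Before havoc u: ∀u_1. 2*buf[2*u_1 + 2] ≤ -4
Before u := r + 8: ∀u_1. 2*buf[2*u_1 + 2] ≤ -4
Answer: WP = ∀u_1. 2*buf[2*u_1 + 2] ≤ -4


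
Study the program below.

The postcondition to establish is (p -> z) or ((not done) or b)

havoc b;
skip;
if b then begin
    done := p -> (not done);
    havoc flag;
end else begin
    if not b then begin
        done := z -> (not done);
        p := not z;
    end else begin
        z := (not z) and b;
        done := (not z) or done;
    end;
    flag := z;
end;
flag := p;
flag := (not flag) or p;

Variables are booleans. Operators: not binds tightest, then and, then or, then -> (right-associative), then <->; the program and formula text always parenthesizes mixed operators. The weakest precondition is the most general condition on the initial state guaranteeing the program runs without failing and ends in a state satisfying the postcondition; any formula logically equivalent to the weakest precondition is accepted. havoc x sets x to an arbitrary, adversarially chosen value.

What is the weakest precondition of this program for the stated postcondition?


Working backward. After the program, the postcondition (p -> z) or ((not done) or b) must hold; in canonical form it is (p -> z) or (not done) or b.
Before flag := (not flag) or p: (p -> z) or (not done) or b
Before flag := p: (p -> z) or (not done) or b
Then branch requires (p -> z) or (not (p -> (not done))) or b; else branch requires ((not b) -> (((not z) -> z) or (not (z -> (not done))) or b)) and (b -> ((p -> ((not z) and b)) or (not ((not ((not z) and b)) or done)) or b)).
Before the if: (b -> ((p -> z) or (not (p -> (not done))) or b)) and ((not b) -> (((not b) -> (((not z) -> z) or (not (z -> (not done))) or b)) and (b -> ((p -> ((not z) and b)) or (not ((not ((not z) and b)) or done)) or b))))
Before skip: (b -> ((p -> z) or (not (p -> (not done))) or b)) and ((not b) -> (((not b) -> (((not z) -> z) or (not (z -> (not done))) or b)) and (b -> ((p -> ((not z) and b)) or (not ((not ((not z) and b)) or done)) or b))))
Before havoc b: ((not z) -> z) or (not (z -> (not done)))
Answer: WP = ((not z) -> z) or (not (z -> (not done)))


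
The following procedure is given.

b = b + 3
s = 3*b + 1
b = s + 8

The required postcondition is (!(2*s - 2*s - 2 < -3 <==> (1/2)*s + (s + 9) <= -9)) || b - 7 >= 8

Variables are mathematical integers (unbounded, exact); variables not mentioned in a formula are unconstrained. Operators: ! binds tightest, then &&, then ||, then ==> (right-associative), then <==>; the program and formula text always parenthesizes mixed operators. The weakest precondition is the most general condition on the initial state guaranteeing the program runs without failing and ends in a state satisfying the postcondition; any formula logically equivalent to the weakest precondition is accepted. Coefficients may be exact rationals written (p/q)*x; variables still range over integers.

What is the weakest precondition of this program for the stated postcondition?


Working backward. After the program, the postcondition (!(2*s - 2*s - 2 < -3 <==> (1/2)*s + (s + 9) <= -9)) || b - 7 >= 8 must hold; in canonical form it is (3/2)*s <= -18 || b >= 15.
Before b := s + 8: (3/2)*s <= -18 || s >= 7
Before s := 3*b + 1: (9/2)*b <= -39/2 || 3*b >= 6
Before b := b + 3: (9/2)*b <= -33 || 3*b >= -3
Answer: WP = (9/2)*b <= -33 || 3*b >= -3


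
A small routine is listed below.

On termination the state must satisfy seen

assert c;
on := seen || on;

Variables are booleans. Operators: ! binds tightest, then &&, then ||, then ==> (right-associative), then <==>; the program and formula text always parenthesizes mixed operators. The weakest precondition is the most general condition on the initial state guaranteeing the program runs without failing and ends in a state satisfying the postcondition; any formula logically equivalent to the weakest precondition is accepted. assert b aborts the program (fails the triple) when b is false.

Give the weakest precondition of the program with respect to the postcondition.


Working backward. After the program, seen must hold.
Before on := seen || on: seen
Before assert c: c && seen
Answer: WP = c && seen


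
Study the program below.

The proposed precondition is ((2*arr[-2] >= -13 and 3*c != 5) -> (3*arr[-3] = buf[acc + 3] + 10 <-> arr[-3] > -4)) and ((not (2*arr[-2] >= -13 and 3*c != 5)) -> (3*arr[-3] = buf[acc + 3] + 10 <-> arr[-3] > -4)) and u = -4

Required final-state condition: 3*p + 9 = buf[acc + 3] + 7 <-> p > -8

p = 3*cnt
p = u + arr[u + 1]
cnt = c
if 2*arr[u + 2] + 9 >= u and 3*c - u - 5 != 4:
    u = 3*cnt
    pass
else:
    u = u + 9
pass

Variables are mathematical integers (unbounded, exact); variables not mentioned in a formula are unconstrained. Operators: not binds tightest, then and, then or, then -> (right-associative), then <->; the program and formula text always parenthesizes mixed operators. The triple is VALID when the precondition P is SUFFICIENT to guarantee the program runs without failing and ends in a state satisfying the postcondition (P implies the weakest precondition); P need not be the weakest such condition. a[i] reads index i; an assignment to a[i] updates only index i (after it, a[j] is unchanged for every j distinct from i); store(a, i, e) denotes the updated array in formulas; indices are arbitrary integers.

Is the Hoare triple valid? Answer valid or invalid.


Working backward. After the program, the postcondition 3*p + 9 = buf[acc + 3] + 7 <-> p > -8 must hold; in canonical form it is 3*p = buf[acc + 3] - 2 <-> p > -8.
Before skip: 3*p = buf[acc + 3] - 2 <-> p > -8
Then branch requires 3*p = buf[acc + 3] - 2 <-> p > -8; else branch requires 3*p = buf[acc + 3] - 2 <-> p > -8.
Before the if: ((2*arr[u + 2] >= u - 9 and 3*c != u + 9) -> (3*p = buf[acc + 3] - 2 <-> p > -8)) and ((not (2*arr[u + 2] >= u - 9 and 3*c != u + 9)) -> (3*p = buf[acc + 3] - 2 <-> p > -8))
Before cnt := c: ((2*arr[u + 2] >= u - 9 and 3*c != u + 9) -> (3*p = buf[acc + 3] - 2 <-> p > -8)) and ((not (2*arr[u + 2] >= u - 9 and 3*c != u + 9)) -> (3*p = buf[acc + 3] - 2 <-> p > -8))
Before p := u + arr[u + 1]: ((2*arr[u + 2] >= u - 9 and 3*c != u + 9) -> (3*arr[u + 1] + 3*u = buf[acc + 3] - 2 <-> arr[u + 1] + u > -8)) and ((not (2*arr[u + 2] >= u - 9 and 3*c != u + 9)) -> (3*arr[u + 1] + 3*u = buf[acc + 3] - 2 <-> arr[u + 1] + u > -8))
Before p := 3*cnt: ((2*arr[u + 2] >= u - 9 and 3*c != u + 9) -> (3*arr[u + 1] + 3*u = buf[acc + 3] - 2 <-> arr[u + 1] + u > -8)) and ((not (2*arr[u + 2] >= u - 9 and 3*c != u + 9)) -> (3*arr[u + 1] + 3*u = buf[acc + 3] - 2 <-> arr[u + 1] + u > -8))
The weakest precondition is ((2*arr[u + 2] >= u - 9 and 3*c != u + 9) -> (3*arr[u + 1] + 3*u = buf[acc + 3] - 2 <-> arr[u + 1] + u > -8)) and ((not (2*arr[u + 2] >= u - 9 and 3*c != u + 9)) -> (3*arr[u + 1] + 3*u = buf[acc + 3] - 2 <-> arr[u + 1] + u > -8)).
Check whether ((2*arr[-2] >= -13 and 3*c != 5) -> (3*arr[-3] = buf[acc + 3] + 10 <-> arr[-3] > -4)) and ((not (2*arr[-2] >= -13 and 3*c != 5)) -> (3*arr[-3] = buf[acc + 3] + 10 <-> arr[-3] > -4)) and u = -4 implies it.
Every state satisfying the precondition satisfies the weakest precondition: the implication holds.
Answer: valid


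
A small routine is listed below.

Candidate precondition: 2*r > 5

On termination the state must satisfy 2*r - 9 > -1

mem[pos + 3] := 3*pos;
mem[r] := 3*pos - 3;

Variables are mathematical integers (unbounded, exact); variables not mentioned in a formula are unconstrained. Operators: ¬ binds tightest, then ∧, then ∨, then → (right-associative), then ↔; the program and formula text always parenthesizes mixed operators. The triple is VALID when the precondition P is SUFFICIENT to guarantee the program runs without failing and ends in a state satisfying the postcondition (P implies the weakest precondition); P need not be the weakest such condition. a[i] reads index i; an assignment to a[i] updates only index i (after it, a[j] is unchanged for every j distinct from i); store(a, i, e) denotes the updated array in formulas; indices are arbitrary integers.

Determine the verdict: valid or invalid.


Working backward. After the program, the postcondition 2*r - 9 > -1 must hold; in canonical form it is 2*r > 8.
Before mem[r] := 3*pos - 3: 2*r > 8
Before mem[pos + 3] := 3*pos: 2*r > 8
The weakest precondition is 2*r > 8.
Check whether 2*r > 5 implies it.
Countermodel: at the initial state r = 3, the precondition holds but the weakest precondition fails.
Answer: invalid


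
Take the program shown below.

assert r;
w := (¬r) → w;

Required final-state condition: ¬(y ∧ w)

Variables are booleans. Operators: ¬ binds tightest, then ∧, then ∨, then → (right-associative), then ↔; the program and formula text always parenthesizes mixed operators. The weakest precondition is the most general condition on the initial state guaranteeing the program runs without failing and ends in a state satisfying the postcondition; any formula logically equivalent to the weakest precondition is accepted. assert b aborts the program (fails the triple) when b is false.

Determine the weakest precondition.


Working backward. After the program, ¬(y ∧ w) must hold.
Before w := (¬r) → w: ¬(y ∧ ((¬r) → w))
Before assert r: r ∧ (¬(y ∧ ((¬r) → w)))
Answer: WP = r ∧ (¬(y ∧ ((¬r) → w)))


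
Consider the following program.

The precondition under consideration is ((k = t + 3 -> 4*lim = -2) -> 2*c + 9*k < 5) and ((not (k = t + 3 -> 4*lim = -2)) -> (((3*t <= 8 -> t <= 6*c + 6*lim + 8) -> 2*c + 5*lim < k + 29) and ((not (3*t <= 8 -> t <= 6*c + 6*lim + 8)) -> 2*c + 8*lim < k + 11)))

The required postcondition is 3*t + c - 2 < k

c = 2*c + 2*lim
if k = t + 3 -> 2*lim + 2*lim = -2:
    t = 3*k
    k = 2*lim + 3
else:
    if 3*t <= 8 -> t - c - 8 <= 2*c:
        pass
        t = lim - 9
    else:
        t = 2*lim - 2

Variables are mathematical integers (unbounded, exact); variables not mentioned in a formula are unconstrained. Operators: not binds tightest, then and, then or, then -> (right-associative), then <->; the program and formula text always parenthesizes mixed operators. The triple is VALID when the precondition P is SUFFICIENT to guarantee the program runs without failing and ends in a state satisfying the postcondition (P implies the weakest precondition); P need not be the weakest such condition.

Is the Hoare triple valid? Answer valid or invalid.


Working backward. After the program, the postcondition 3*t + c - 2 < k must hold; in canonical form it is c + 3*t < k + 2.
Then branch requires c + 9*k < 2*lim + 5; else branch requires ((3*t <= 8 -> t <= 3*c + 8) -> c + 3*lim < k + 29) and ((not (3*t <= 8 -> t <= 3*c + 8)) -> c + 6*lim < k + 8).
Before the if: ((k = t + 3 -> 4*lim = -2) -> c + 9*k < 2*lim + 5) and ((not (k = t + 3 -> 4*lim = -2)) -> (((3*t <= 8 -> t <= 3*c + 8) -> c + 3*lim < k + 29) and ((not (3*t <= 8 -> t <= 3*c + 8)) -> c + 6*lim < k + 8)))
Before c := 2*c + 2*lim: ((k = t + 3 -> 4*lim = -2) -> 2*c + 9*k < 5) and ((not (k = t + 3 -> 4*lim = -2)) -> (((3*t <= 8 -> t <= 6*c + 6*lim + 8) -> 2*c + 5*lim < k + 29) and ((not (3*t <= 8 -> t <= 6*c + 6*lim + 8)) -> 2*c + 8*lim < k + 8)))
The weakest precondition is ((k = t + 3 -> 4*lim = -2) -> 2*c + 9*k < 5) and ((not (k = t + 3 -> 4*lim = -2)) -> (((3*t <= 8 -> t <= 6*c + 6*lim + 8) -> 2*c + 5*lim < k + 29) and ((not (3*t <= 8 -> t <= 6*c + 6*lim + 8)) -> 2*c + 8*lim < k + 8))).
Check whether ((k = t + 3 -> 4*lim = -2) -> 2*c + 9*k < 5) and ((not (k = t + 3 -> 4*lim = -2)) -> (((3*t <= 8 -> t <= 6*c + 6*lim + 8) -> 2*c + 5*lim < k + 29) and ((not (3*t <= 8 -> t <= 6*c + 6*lim + 8)) -> 2*c + 8*lim < k + 11))) implies it.
Countermodel: at the initial state c = -4, k = 0, lim = 2, t = -3, the precondition holds but the weakest precondition fails.
Answer: invalid


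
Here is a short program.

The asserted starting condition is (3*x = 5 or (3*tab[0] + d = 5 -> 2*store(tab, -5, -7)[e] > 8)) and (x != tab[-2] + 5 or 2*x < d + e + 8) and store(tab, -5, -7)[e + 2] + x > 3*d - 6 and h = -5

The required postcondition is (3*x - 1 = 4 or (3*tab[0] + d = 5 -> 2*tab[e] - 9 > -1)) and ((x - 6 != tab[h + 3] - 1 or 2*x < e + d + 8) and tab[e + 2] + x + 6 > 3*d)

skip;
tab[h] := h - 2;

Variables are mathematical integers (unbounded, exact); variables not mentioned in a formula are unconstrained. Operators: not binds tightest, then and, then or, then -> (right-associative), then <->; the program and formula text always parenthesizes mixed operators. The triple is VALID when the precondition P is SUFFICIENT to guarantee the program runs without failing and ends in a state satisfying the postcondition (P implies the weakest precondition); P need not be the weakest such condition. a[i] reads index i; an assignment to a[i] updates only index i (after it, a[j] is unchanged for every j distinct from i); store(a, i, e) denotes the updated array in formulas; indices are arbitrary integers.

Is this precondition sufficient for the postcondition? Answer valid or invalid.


Working backward. After the program, the postcondition (3*x - 1 = 4 or (3*tab[0] + d = 5 -> 2*tab[e] - 9 > -1)) and ((x - 6 != tab[h + 3] - 1 or 2*x < e + d + 8) and tab[e + 2] + x + 6 > 3*d) must hold; in canonical form it is (3*x = 5 or (3*tab[0] + d = 5 -> 2*tab[e] > 8)) and (x != tab[h + 3] + 5 or 2*x < d + e + 8) and tab[e + 2] + x > 3*d - 6.
Before tab[h] := h - 2: (3*x = 5 or (3*store(tab, h, h - 2)[0] + d = 5 -> 2*store(tab, h, h - 2)[e] > 8)) and (x != store(tab, h, h - 2)[h + 3] + 5 or 2*x < d + e + 8) and store(tab, h, h - 2)[e + 2] + x > 3*d - 6
Before skip: (3*x = 5 or (3*store(tab, h, h - 2)[0] + d = 5 -> 2*store(tab, h, h - 2)[e] > 8)) and (x != store(tab, h, h - 2)[h + 3] + 5 or 2*x < d + e + 8) and store(tab, h, h - 2)[e + 2] + x > 3*d - 6
The weakest precondition is (3*x = 5 or (3*store(tab, h, h - 2)[0] + d = 5 -> 2*store(tab, h, h - 2)[e] > 8)) and (x != store(tab, h, h - 2)[h + 3] + 5 or 2*x < d + e + 8) and store(tab, h, h - 2)[e + 2] + x > 3*d - 6.
Check whether (3*x = 5 or (3*tab[0] + d = 5 -> 2*store(tab, -5, -7)[e] > 8)) and (x != tab[-2] + 5 or 2*x < d + e + 8) and store(tab, -5, -7)[e + 2] + x > 3*d - 6 and h = -5 implies it.
Every state satisfying the precondition satisfies the weakest precondition: the implication holds.
Answer: valid


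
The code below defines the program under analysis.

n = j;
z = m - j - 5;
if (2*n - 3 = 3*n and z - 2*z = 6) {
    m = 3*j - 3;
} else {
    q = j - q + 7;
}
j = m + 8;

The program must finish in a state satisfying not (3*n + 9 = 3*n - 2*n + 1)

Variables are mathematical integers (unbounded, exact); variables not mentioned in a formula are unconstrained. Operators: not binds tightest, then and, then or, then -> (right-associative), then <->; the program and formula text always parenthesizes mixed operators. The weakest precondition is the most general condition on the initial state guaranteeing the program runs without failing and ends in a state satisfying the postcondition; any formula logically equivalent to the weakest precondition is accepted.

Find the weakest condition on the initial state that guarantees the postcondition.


Working backward. After the program, the postcondition not (3*n + 9 = 3*n - 2*n + 1) must hold; in canonical form it is not (2*n = -8).
Before j := m + 8: not (2*n = -8)
Then branch requires not (2*n = -8); else branch requires not (2*n = -8).
Before the if: ((n = -3 and z = -6) -> (not (2*n = -8))) and ((not (n = -3 and z = -6)) -> (not (2*n = -8)))
Before z := m - j - 5: ((n = -3 and m = j - 1) -> (not (2*n = -8))) and ((not (n = -3 and m = j - 1)) -> (not (2*n = -8)))
Before n := j: ((j = -3 and m = j - 1) -> (not (2*j = -8))) and ((not (j = -3 and m = j - 1)) -> (not (2*j = -8)))
Answer: WP = ((j = -3 and m = j - 1) -> (not (2*j = -8))) and ((not (j = -3 and m = j - 1)) -> (not (2*j = -8)))


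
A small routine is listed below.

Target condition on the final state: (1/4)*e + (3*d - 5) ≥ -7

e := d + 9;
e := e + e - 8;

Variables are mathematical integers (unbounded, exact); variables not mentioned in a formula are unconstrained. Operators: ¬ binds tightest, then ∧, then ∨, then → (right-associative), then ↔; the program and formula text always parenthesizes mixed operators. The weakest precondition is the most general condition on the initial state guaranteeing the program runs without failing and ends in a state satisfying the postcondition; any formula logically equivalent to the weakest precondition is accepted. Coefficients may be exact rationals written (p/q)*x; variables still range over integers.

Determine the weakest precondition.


Working backward. After the program, the postcondition (1/4)*e + (3*d - 5) ≥ -7 must hold; in canonical form it is 3*d + (1/4)*e ≥ -2.
Before e := e + e - 8: 3*d + (1/2)*e ≥ 0
Before e := d + 9: (7/2)*d ≥ -9/2
Answer: WP = (7/2)*d ≥ -9/2


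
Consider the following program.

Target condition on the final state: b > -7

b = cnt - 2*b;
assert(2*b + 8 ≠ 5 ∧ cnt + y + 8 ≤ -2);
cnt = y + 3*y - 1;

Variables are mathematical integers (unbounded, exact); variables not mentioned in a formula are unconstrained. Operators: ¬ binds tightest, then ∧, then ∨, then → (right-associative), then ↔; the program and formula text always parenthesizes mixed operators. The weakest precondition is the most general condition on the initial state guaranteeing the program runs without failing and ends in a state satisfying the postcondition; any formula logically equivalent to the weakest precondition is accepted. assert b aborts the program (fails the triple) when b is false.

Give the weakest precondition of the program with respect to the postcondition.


Working backward. After the program, b > -7 must hold.
Before cnt := y + 3*y - 1: b > -7
Before assert 2*b + 8 ≠ 5 ∧ cnt + y + 8 ≤ -2: 2*b ≠ -3 ∧ cnt + y ≤ -10 ∧ b > -7
Before b := cnt - 2*b: 2*cnt ≠ 4*b - 3 ∧ cnt + y ≤ -10 ∧ cnt > 2*b - 7
Answer: WP = 2*cnt ≠ 4*b - 3 ∧ cnt + y ≤ -10 ∧ cnt > 2*b - 7


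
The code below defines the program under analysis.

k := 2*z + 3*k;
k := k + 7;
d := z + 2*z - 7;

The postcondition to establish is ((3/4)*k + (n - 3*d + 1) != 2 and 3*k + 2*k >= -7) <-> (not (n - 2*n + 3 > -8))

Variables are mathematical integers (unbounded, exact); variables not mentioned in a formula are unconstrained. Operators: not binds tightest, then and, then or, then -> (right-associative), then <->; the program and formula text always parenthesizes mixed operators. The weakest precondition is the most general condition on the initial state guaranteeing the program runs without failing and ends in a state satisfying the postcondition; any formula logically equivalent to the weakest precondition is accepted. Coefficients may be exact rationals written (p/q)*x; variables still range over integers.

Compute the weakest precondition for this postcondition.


Working backward. After the program, the postcondition ((3/4)*k + (n - 3*d + 1) != 2 and 3*k + 2*k >= -7) <-> (not (n - 2*n + 3 > -8)) must hold; in canonical form it is ((3/4)*k + n != 3*d + 1 and 5*k >= -7) <-> (not (n < 11)).
Before d := z + 2*z - 7: ((3/4)*k + n != 9*z - 20 and 5*k >= -7) <-> (not (n < 11))
Before k := k + 7: ((3/4)*k + n != 9*z - 101/4 and 5*k >= -42) <-> (not (n < 11))
Before k := 2*z + 3*k: ((9/4)*k + n != (15/2)*z - 101/4 and 15*k + 10*z >= -42) <-> (not (n < 11))
Answer: WP = ((9/4)*k + n != (15/2)*z - 101/4 and 15*k + 10*z >= -42) <-> (not (n < 11))


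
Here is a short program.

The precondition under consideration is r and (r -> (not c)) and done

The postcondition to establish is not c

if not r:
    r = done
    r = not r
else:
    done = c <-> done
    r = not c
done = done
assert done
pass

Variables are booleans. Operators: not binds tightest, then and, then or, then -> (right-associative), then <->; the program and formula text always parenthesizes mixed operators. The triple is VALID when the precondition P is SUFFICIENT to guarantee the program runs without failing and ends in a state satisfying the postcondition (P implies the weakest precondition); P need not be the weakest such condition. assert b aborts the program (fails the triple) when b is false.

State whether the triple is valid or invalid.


Working backward. After the program, not c must hold.
Before skip: not c
Before assert done: done and (not c)
Before done := done: done and (not c)
Then branch requires done and (not c); else branch requires (c <-> done) and (not c).
Before the if: ((not r) -> (done and (not c))) and (r -> ((c <-> done) and (not c)))
The weakest precondition is ((not r) -> (done and (not c))) and (r -> ((c <-> done) and (not c))).
Check whether r and (r -> (not c)) and done implies it.
Countermodel: at the initial state c = false, done = true, r = true, the precondition holds but the weakest precondition fails.
Answer: invalid


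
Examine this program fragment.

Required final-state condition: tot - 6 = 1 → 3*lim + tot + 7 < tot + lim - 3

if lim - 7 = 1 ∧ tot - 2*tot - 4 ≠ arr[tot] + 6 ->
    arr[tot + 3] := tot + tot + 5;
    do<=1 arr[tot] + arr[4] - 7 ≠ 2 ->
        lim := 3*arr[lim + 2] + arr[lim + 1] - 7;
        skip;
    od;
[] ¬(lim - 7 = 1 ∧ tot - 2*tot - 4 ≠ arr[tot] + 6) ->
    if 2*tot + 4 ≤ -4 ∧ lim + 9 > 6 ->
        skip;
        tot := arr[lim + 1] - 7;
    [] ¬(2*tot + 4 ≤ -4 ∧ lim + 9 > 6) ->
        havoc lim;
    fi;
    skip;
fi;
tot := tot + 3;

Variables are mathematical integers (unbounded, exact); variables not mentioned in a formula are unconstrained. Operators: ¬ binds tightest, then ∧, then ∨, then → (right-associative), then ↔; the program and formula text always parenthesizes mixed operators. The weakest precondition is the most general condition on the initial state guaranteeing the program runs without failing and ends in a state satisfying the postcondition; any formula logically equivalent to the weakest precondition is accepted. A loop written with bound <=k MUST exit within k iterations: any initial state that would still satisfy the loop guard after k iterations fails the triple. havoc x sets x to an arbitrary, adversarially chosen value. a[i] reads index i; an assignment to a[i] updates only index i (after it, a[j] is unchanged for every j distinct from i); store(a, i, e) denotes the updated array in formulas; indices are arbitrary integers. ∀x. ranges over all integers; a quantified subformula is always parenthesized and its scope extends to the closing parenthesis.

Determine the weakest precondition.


Working backward. After the program, the postcondition tot - 6 = 1 → 3*lim + tot + 7 < tot + lim - 3 must hold; in canonical form it is tot = 7 → 2*lim < -10.
Before tot := tot + 3: tot = 4 → 2*lim < -10
Then branch requires (store(arr, tot + 3, 2*tot + 5)[4] + store(arr, tot + 3, 2*tot + 5)[tot] ≠ 9 → ((¬(store(arr, tot + 3, 2*tot + 5)[4] + store(arr, tot + 3, 2*tot + 5)[tot] ≠ 9)) ∧ (tot = 4 → 2*store(arr, tot + 3, 2*tot + 5)[lim + 1] + 6*store(arr, tot + 3, 2*tot + 5)[lim + 2] < 4))) ∧ ((¬(store(arr, tot + 3, 2*tot + 5)[4] + store(arr, tot + 3, 2*tot + 5)[tot] ≠ 9)) → (tot = 4 → 2*lim < -10)); else branch requires ((2*tot ≤ -8 ∧ lim > -3) → (arr[lim + 1] = 11 → 2*lim < -10)) ∧ ((¬(2*tot ≤ -8 ∧ lim > -3)) → (∀lim_1. (tot = 4 → 2*lim_1 < -10))).
Before the if: ((lim = 8 ∧ arr[tot] + tot ≠ -10) → ((store(arr, tot + 3, 2*tot + 5)[4] + store(arr, tot + 3, 2*tot + 5)[tot] ≠ 9 → ((¬(store(arr, tot + 3, 2*tot + 5)[4] + store(arr, tot + 3, 2*tot + 5)[tot] ≠ 9)) ∧ (tot = 4 → 2*store(arr, tot + 3, 2*tot + 5)[lim + 1] + 6*store(arr, tot + 3, 2*tot + 5)[lim + 2] < 4))) ∧ ((¬(store(arr, tot + 3, 2*tot + 5)[4] + store(arr, tot + 3, 2*tot + 5)[tot] ≠ 9)) → (tot = 4 → 2*lim < -10)))) ∧ ((¬(lim = 8 ∧ arr[tot] + tot ≠ -10)) → (((2*tot ≤ -8 ∧ lim > -3) → (arr[lim + 1] = 11 → 2*lim < -10)) ∧ ((¬(2*tot ≤ -8 ∧ lim > -3)) → (∀lim_1. (tot = 4 → 2*lim_1 < -10)))))
Answer: WP = ((lim = 8 ∧ arr[tot] + tot ≠ -10) → ((store(arr, tot + 3, 2*tot + 5)[4] + store(arr, tot + 3, 2*tot + 5)[tot] ≠ 9 → ((¬(store(arr, tot + 3, 2*tot + 5)[4] + store(arr, tot + 3, 2*tot + 5)[tot] ≠ 9)) ∧ (tot = 4 → 2*store(arr, tot + 3, 2*tot + 5)[lim + 1] + 6*store(arr, tot + 3, 2*tot + 5)[lim + 2] < 4))) ∧ ((¬(store(arr, tot + 3, 2*tot + 5)[4] + store(arr, tot + 3, 2*tot + 5)[tot] ≠ 9)) → (tot = 4 → 2*lim < -10)))) ∧ ((¬(lim = 8 ∧ arr[tot] + tot ≠ -10)) → (((2*tot ≤ -8 ∧ lim > -3) → (arr[lim + 1] = 11 → 2*lim < -10)) ∧ ((¬(2*tot ≤ -8 ∧ lim > -3)) → (∀lim_1. (tot = 4 → 2*lim_1 < -10)))))


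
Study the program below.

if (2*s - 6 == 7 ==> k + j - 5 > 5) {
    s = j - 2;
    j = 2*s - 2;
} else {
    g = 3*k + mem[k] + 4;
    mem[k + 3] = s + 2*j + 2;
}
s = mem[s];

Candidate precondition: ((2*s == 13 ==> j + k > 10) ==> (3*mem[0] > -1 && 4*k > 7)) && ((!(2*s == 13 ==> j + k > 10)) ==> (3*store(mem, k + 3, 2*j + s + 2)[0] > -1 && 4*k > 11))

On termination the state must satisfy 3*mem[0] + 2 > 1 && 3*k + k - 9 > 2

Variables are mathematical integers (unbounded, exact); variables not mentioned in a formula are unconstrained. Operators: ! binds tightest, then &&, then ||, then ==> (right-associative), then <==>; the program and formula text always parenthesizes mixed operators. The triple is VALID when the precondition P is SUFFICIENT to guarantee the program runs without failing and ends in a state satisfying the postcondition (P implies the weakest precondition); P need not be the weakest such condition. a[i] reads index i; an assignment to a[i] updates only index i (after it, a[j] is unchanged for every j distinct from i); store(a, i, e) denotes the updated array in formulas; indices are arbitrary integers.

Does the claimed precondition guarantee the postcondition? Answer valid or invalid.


Working backward. After the program, the postcondition 3*mem[0] + 2 > 1 && 3*k + k - 9 > 2 must hold; in canonical form it is 3*mem[0] > -1 && 4*k > 11.
Before s := mem[s]: 3*mem[0] > -1 && 4*k > 11
Then branch requires 3*mem[0] > -1 && 4*k > 11; else branch requires 3*store(mem, k + 3, 2*j + s + 2)[0] > -1 && 4*k > 11.
Before the if: ((2*s == 13 ==> j + k > 10) ==> (3*mem[0] > -1 && 4*k > 11)) && ((!(2*s == 13 ==> j + k > 10)) ==> (3*store(mem, k + 3, 2*j + s + 2)[0] > -1 && 4*k > 11))
The weakest precondition is ((2*s == 13 ==> j + k > 10) ==> (3*mem[0] > -1 && 4*k > 11)) && ((!(2*s == 13 ==> j + k > 10)) ==> (3*store(mem, k + 3, 2*j + s + 2)[0] > -1 && 4*k > 11)).
Check whether ((2*s == 13 ==> j + k > 10) ==> (3*mem[0] > -1 && 4*k > 7)) && ((!(2*s == 13 ==> j + k > 10)) ==> (3*store(mem, k + 3, 2*j + s + 2)[0] > -1 && 4*k > 11)) implies it.
Countermodel: at the initial state j = 0, k = 2, mem = {[0] = 0, [5] = 0, elsewhere 0}, s = 0, the precondition holds but the weakest precondition fails.
Answer: invalid
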